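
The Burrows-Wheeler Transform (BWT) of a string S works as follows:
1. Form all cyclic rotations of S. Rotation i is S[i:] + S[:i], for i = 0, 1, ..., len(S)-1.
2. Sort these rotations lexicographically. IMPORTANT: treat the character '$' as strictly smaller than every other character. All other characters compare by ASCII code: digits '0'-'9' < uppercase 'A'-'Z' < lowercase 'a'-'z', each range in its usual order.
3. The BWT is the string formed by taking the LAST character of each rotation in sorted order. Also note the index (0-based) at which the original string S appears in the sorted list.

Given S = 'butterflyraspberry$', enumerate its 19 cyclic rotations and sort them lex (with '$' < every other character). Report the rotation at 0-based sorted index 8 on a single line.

All 19 rotations (rotation i = S[i:]+S[:i]):
  rot[0] = butterflyraspberry$
  rot[1] = utterflyraspberry$b
  rot[2] = tterflyraspberry$bu
  rot[3] = terflyraspberry$but
  rot[4] = erflyraspberry$butt
  rot[5] = rflyraspberry$butte
  rot[6] = flyraspberry$butter
  rot[7] = lyraspberry$butterf
  rot[8] = yraspberry$butterfl
  rot[9] = raspberry$butterfly
  rot[10] = aspberry$butterflyr
  rot[11] = spberry$butterflyra
  rot[12] = pberry$butterflyras
  rot[13] = berry$butterflyrasp
  rot[14] = erry$butterflyraspb
  rot[15] = rry$butterflyraspbe
  rot[16] = ry$butterflyraspber
  rot[17] = y$butterflyraspberr
  rot[18] = $butterflyraspberry
Sorted (with $ < everything):
  sorted[0] = $butterflyraspberry
  sorted[1] = aspberry$butterflyr
  sorted[2] = berry$butterflyrasp
  sorted[3] = butterflyraspberry$
  sorted[4] = erflyraspberry$butt
  sorted[5] = erry$butterflyraspb
  sorted[6] = flyraspberry$butter
  sorted[7] = lyraspberry$butterf
  sorted[8] = pberry$butterflyras
  sorted[9] = raspberry$butterfly
  sorted[10] = rflyraspberry$butte
  sorted[11] = rry$butterflyraspbe
  sorted[12] = ry$butterflyraspber
  sorted[13] = spberry$butterflyra
  sorted[14] = terflyraspberry$but
  sorted[15] = tterflyraspberry$bu
  sorted[16] = utterflyraspberry$b
  sorted[17] = y$butterflyraspberr
  sorted[18] = yraspberry$butterfl
sorted[8] = pberry$butterflyras

Answer: pberry$butterflyras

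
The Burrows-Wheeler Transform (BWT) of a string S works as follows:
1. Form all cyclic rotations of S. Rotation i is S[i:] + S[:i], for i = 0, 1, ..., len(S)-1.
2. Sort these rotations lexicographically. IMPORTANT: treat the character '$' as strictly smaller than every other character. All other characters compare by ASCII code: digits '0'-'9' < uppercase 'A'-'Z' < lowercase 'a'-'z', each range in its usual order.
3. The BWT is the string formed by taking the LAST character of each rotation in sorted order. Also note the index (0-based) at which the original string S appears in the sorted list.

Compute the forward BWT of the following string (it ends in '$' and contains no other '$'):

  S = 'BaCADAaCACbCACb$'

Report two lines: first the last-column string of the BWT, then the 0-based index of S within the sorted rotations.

Answer: bCCCD$baaAAAABCC
5

Derivation:
All 16 rotations (rotation i = S[i:]+S[:i]):
  rot[0] = BaCADAaCACbCACb$
  rot[1] = aCADAaCACbCACb$B
  rot[2] = CADAaCACbCACb$Ba
  rot[3] = ADAaCACbCACb$BaC
  rot[4] = DAaCACbCACb$BaCA
  rot[5] = AaCACbCACb$BaCAD
  rot[6] = aCACbCACb$BaCADA
  rot[7] = CACbCACb$BaCADAa
  rot[8] = ACbCACb$BaCADAaC
  rot[9] = CbCACb$BaCADAaCA
  rot[10] = bCACb$BaCADAaCAC
  rot[11] = CACb$BaCADAaCACb
  rot[12] = ACb$BaCADAaCACbC
  rot[13] = Cb$BaCADAaCACbCA
  rot[14] = b$BaCADAaCACbCAC
  rot[15] = $BaCADAaCACbCACb
Sorted (with $ < everything):
  sorted[0] = $BaCADAaCACbCACb  (last char: 'b')
  sorted[1] = ACb$BaCADAaCACbC  (last char: 'C')
  sorted[2] = ACbCACb$BaCADAaC  (last char: 'C')
  sorted[3] = ADAaCACbCACb$BaC  (last char: 'C')
  sorted[4] = AaCACbCACb$BaCAD  (last char: 'D')
  sorted[5] = BaCADAaCACbCACb$  (last char: '$')
  sorted[6] = CACb$BaCADAaCACb  (last char: 'b')
  sorted[7] = CACbCACb$BaCADAa  (last char: 'a')
  sorted[8] = CADAaCACbCACb$Ba  (last char: 'a')
  sorted[9] = Cb$BaCADAaCACbCA  (last char: 'A')
  sorted[10] = CbCACb$BaCADAaCA  (last char: 'A')
  sorted[11] = DAaCACbCACb$BaCA  (last char: 'A')
  sorted[12] = aCACbCACb$BaCADA  (last char: 'A')
  sorted[13] = aCADAaCACbCACb$B  (last char: 'B')
  sorted[14] = b$BaCADAaCACbCAC  (last char: 'C')
  sorted[15] = bCACb$BaCADAaCAC  (last char: 'C')
Last column: bCCCD$baaAAAABCC
Original string S is at sorted index 5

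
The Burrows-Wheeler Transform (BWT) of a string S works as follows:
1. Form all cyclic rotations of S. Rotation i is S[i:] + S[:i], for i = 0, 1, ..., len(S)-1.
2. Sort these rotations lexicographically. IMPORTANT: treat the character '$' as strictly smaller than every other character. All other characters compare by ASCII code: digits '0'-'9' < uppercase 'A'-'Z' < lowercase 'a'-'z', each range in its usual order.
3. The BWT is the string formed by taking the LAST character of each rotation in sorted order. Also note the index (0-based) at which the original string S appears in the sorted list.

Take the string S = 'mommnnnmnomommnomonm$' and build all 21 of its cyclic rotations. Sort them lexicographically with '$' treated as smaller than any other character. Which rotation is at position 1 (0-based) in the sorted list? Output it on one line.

All 21 rotations (rotation i = S[i:]+S[:i]):
  rot[0] = mommnnnmnomommnomonm$
  rot[1] = ommnnnmnomommnomonm$m
  rot[2] = mmnnnmnomommnomonm$mo
  rot[3] = mnnnmnomommnomonm$mom
  rot[4] = nnnmnomommnomonm$momm
  rot[5] = nnmnomommnomonm$mommn
  rot[6] = nmnomommnomonm$mommnn
  rot[7] = mnomommnomonm$mommnnn
  rot[8] = nomommnomonm$mommnnnm
  rot[9] = omommnomonm$mommnnnmn
  rot[10] = mommnomonm$mommnnnmno
  rot[11] = ommnomonm$mommnnnmnom
  rot[12] = mmnomonm$mommnnnmnomo
  rot[13] = mnomonm$mommnnnmnomom
  rot[14] = nomonm$mommnnnmnomomm
  rot[15] = omonm$mommnnnmnomommn
  rot[16] = monm$mommnnnmnomommno
  rot[17] = onm$mommnnnmnomommnom
  rot[18] = nm$mommnnnmnomommnomo
  rot[19] = m$mommnnnmnomommnomon
  rot[20] = $mommnnnmnomommnomonm
Sorted (with $ < everything):
  sorted[0] = $mommnnnmnomommnomonm
  sorted[1] = m$mommnnnmnomommnomon
  sorted[2] = mmnnnmnomommnomonm$mo
  sorted[3] = mmnomonm$mommnnnmnomo
  sorted[4] = mnnnmnomommnomonm$mom
  sorted[5] = mnomommnomonm$mommnnn
  sorted[6] = mnomonm$mommnnnmnomom
  sorted[7] = mommnnnmnomommnomonm$
  sorted[8] = mommnomonm$mommnnnmno
  sorted[9] = monm$mommnnnmnomommno
  sorted[10] = nm$mommnnnmnomommnomo
  sorted[11] = nmnomommnomonm$mommnn
  sorted[12] = nnmnomommnomonm$mommn
  sorted[13] = nnnmnomommnomonm$momm
  sorted[14] = nomommnomonm$mommnnnm
  sorted[15] = nomonm$mommnnnmnomomm
  sorted[16] = ommnnnmnomommnomonm$m
  sorted[17] = ommnomonm$mommnnnmnom
  sorted[18] = omommnomonm$mommnnnmn
  sorted[19] = omonm$mommnnnmnomommn
  sorted[20] = onm$mommnnnmnomommnom
sorted[1] = m$mommnnnmnomommnomon

Answer: m$mommnnnmnomommnomon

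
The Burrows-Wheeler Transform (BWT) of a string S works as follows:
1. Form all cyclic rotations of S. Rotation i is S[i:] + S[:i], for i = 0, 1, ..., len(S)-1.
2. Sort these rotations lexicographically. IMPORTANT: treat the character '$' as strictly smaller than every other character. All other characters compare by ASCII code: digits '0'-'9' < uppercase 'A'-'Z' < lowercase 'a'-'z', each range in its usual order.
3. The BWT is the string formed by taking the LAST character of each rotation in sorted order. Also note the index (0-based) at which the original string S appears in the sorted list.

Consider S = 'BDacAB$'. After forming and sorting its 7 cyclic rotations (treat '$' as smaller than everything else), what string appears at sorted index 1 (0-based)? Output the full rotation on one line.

All 7 rotations (rotation i = S[i:]+S[:i]):
  rot[0] = BDacAB$
  rot[1] = DacAB$B
  rot[2] = acAB$BD
  rot[3] = cAB$BDa
  rot[4] = AB$BDac
  rot[5] = B$BDacA
  rot[6] = $BDacAB
Sorted (with $ < everything):
  sorted[0] = $BDacAB
  sorted[1] = AB$BDac
  sorted[2] = B$BDacA
  sorted[3] = BDacAB$
  sorted[4] = DacAB$B
  sorted[5] = acAB$BD
  sorted[6] = cAB$BDa
sorted[1] = AB$BDac

Answer: AB$BDac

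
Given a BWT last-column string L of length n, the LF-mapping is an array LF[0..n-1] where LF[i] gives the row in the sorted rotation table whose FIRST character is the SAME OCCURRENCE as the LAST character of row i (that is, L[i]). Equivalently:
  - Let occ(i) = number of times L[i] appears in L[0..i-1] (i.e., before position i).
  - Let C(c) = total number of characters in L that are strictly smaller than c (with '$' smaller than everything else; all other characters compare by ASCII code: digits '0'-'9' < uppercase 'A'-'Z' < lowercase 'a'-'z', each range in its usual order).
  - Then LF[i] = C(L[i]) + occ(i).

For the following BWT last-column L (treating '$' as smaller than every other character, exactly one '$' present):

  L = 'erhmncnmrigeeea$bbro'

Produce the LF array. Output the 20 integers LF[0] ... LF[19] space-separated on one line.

Answer: 5 17 10 12 14 4 15 13 18 11 9 6 7 8 1 0 2 3 19 16

Derivation:
Char counts: '$':1, 'a':1, 'b':2, 'c':1, 'e':4, 'g':1, 'h':1, 'i':1, 'm':2, 'n':2, 'o':1, 'r':3
C (first-col start): C('$')=0, C('a')=1, C('b')=2, C('c')=4, C('e')=5, C('g')=9, C('h')=10, C('i')=11, C('m')=12, C('n')=14, C('o')=16, C('r')=17
L[0]='e': occ=0, LF[0]=C('e')+0=5+0=5
L[1]='r': occ=0, LF[1]=C('r')+0=17+0=17
L[2]='h': occ=0, LF[2]=C('h')+0=10+0=10
L[3]='m': occ=0, LF[3]=C('m')+0=12+0=12
L[4]='n': occ=0, LF[4]=C('n')+0=14+0=14
L[5]='c': occ=0, LF[5]=C('c')+0=4+0=4
L[6]='n': occ=1, LF[6]=C('n')+1=14+1=15
L[7]='m': occ=1, LF[7]=C('m')+1=12+1=13
L[8]='r': occ=1, LF[8]=C('r')+1=17+1=18
L[9]='i': occ=0, LF[9]=C('i')+0=11+0=11
L[10]='g': occ=0, LF[10]=C('g')+0=9+0=9
L[11]='e': occ=1, LF[11]=C('e')+1=5+1=6
L[12]='e': occ=2, LF[12]=C('e')+2=5+2=7
L[13]='e': occ=3, LF[13]=C('e')+3=5+3=8
L[14]='a': occ=0, LF[14]=C('a')+0=1+0=1
L[15]='$': occ=0, LF[15]=C('$')+0=0+0=0
L[16]='b': occ=0, LF[16]=C('b')+0=2+0=2
L[17]='b': occ=1, LF[17]=C('b')+1=2+1=3
L[18]='r': occ=2, LF[18]=C('r')+2=17+2=19
L[19]='o': occ=0, LF[19]=C('o')+0=16+0=16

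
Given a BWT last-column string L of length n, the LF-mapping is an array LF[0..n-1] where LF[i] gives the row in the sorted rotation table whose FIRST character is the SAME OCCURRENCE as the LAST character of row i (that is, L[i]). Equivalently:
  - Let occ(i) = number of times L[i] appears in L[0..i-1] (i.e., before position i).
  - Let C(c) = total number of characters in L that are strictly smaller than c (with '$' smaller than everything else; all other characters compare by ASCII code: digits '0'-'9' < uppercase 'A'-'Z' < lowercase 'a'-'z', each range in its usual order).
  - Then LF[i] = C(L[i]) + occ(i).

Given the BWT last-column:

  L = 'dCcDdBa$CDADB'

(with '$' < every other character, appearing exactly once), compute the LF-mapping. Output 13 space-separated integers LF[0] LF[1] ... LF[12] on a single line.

Answer: 11 4 10 6 12 2 9 0 5 7 1 8 3

Derivation:
Char counts: '$':1, 'A':1, 'B':2, 'C':2, 'D':3, 'a':1, 'c':1, 'd':2
C (first-col start): C('$')=0, C('A')=1, C('B')=2, C('C')=4, C('D')=6, C('a')=9, C('c')=10, C('d')=11
L[0]='d': occ=0, LF[0]=C('d')+0=11+0=11
L[1]='C': occ=0, LF[1]=C('C')+0=4+0=4
L[2]='c': occ=0, LF[2]=C('c')+0=10+0=10
L[3]='D': occ=0, LF[3]=C('D')+0=6+0=6
L[4]='d': occ=1, LF[4]=C('d')+1=11+1=12
L[5]='B': occ=0, LF[5]=C('B')+0=2+0=2
L[6]='a': occ=0, LF[6]=C('a')+0=9+0=9
L[7]='$': occ=0, LF[7]=C('$')+0=0+0=0
L[8]='C': occ=1, LF[8]=C('C')+1=4+1=5
L[9]='D': occ=1, LF[9]=C('D')+1=6+1=7
L[10]='A': occ=0, LF[10]=C('A')+0=1+0=1
L[11]='D': occ=2, LF[11]=C('D')+2=6+2=8
L[12]='B': occ=1, LF[12]=C('B')+1=2+1=3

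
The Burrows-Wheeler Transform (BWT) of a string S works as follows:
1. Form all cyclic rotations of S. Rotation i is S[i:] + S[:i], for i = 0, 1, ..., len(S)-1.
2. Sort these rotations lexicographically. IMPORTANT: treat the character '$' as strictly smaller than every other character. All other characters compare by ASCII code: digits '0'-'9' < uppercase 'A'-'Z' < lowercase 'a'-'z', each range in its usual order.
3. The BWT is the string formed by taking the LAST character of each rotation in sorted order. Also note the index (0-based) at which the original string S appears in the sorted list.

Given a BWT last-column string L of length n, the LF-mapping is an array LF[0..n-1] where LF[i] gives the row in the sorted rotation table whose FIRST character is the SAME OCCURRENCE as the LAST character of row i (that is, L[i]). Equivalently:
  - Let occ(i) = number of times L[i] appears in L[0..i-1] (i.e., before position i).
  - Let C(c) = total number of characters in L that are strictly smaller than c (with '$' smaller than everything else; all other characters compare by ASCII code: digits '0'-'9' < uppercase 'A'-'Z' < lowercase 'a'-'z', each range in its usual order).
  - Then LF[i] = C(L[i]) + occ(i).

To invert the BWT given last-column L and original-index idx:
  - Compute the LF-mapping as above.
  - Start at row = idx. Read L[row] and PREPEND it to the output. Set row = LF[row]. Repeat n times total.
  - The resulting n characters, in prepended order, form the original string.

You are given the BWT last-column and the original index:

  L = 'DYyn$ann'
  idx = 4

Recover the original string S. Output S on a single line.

Answer: nannyYD$

Derivation:
LF mapping: 1 2 7 4 0 3 5 6
Walk LF starting at row 4, prepending L[row]:
  step 1: row=4, L[4]='$', prepend. Next row=LF[4]=0
  step 2: row=0, L[0]='D', prepend. Next row=LF[0]=1
  step 3: row=1, L[1]='Y', prepend. Next row=LF[1]=2
  step 4: row=2, L[2]='y', prepend. Next row=LF[2]=7
  step 5: row=7, L[7]='n', prepend. Next row=LF[7]=6
  step 6: row=6, L[6]='n', prepend. Next row=LF[6]=5
  step 7: row=5, L[5]='a', prepend. Next row=LF[5]=3
  step 8: row=3, L[3]='n', prepend. Next row=LF[3]=4
Reversed output: nannyYD$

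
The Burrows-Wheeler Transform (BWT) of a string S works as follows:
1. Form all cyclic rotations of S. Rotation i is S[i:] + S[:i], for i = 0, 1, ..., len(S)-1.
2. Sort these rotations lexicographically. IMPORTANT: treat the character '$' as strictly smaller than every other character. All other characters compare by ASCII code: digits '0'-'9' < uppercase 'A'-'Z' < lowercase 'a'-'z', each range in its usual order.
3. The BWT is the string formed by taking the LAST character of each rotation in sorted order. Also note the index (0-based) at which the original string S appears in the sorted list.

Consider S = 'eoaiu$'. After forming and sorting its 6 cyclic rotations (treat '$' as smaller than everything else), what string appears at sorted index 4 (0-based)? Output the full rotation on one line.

Answer: oaiu$e

Derivation:
All 6 rotations (rotation i = S[i:]+S[:i]):
  rot[0] = eoaiu$
  rot[1] = oaiu$e
  rot[2] = aiu$eo
  rot[3] = iu$eoa
  rot[4] = u$eoai
  rot[5] = $eoaiu
Sorted (with $ < everything):
  sorted[0] = $eoaiu
  sorted[1] = aiu$eo
  sorted[2] = eoaiu$
  sorted[3] = iu$eoa
  sorted[4] = oaiu$e
  sorted[5] = u$eoai
sorted[4] = oaiu$e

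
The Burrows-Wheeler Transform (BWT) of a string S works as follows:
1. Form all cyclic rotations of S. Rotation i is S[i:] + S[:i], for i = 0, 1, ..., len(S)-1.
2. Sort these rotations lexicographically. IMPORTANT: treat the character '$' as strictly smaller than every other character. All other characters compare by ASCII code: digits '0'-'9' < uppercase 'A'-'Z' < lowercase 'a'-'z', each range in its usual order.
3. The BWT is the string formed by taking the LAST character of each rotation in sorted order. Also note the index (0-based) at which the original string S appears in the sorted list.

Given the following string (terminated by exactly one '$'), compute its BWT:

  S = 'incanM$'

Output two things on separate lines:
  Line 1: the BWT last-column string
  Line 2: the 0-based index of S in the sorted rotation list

Answer: Mncn$ai
4

Derivation:
All 7 rotations (rotation i = S[i:]+S[:i]):
  rot[0] = incanM$
  rot[1] = ncanM$i
  rot[2] = canM$in
  rot[3] = anM$inc
  rot[4] = nM$inca
  rot[5] = M$incan
  rot[6] = $incanM
Sorted (with $ < everything):
  sorted[0] = $incanM  (last char: 'M')
  sorted[1] = M$incan  (last char: 'n')
  sorted[2] = anM$inc  (last char: 'c')
  sorted[3] = canM$in  (last char: 'n')
  sorted[4] = incanM$  (last char: '$')
  sorted[5] = nM$inca  (last char: 'a')
  sorted[6] = ncanM$i  (last char: 'i')
Last column: Mncn$ai
Original string S is at sorted index 4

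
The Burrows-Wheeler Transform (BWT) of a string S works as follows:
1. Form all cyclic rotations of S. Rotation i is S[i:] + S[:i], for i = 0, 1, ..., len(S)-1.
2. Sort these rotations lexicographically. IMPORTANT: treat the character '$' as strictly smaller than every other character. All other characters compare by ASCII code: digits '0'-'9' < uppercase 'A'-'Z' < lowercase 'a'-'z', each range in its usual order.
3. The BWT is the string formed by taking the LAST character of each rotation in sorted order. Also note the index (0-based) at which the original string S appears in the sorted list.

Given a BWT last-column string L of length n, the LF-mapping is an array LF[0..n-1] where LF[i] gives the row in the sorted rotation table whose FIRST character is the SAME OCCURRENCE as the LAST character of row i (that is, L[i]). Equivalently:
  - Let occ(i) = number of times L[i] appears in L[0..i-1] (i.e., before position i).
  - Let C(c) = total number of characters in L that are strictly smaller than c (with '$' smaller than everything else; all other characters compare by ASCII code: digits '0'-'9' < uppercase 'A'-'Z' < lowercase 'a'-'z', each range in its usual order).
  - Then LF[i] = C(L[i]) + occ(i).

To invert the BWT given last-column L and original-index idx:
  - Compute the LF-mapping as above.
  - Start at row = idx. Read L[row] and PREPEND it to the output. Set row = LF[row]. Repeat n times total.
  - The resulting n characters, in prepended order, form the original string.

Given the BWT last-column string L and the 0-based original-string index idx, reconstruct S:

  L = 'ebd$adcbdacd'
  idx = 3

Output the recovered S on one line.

LF mapping: 11 3 7 0 1 8 5 4 9 2 6 10
Walk LF starting at row 3, prepending L[row]:
  step 1: row=3, L[3]='$', prepend. Next row=LF[3]=0
  step 2: row=0, L[0]='e', prepend. Next row=LF[0]=11
  step 3: row=11, L[11]='d', prepend. Next row=LF[11]=10
  step 4: row=10, L[10]='c', prepend. Next row=LF[10]=6
  step 5: row=6, L[6]='c', prepend. Next row=LF[6]=5
  step 6: row=5, L[5]='d', prepend. Next row=LF[5]=8
  step 7: row=8, L[8]='d', prepend. Next row=LF[8]=9
  step 8: row=9, L[9]='a', prepend. Next row=LF[9]=2
  step 9: row=2, L[2]='d', prepend. Next row=LF[2]=7
  step 10: row=7, L[7]='b', prepend. Next row=LF[7]=4
  step 11: row=4, L[4]='a', prepend. Next row=LF[4]=1
  step 12: row=1, L[1]='b', prepend. Next row=LF[1]=3
Reversed output: babdaddccde$

Answer: babdaddccde$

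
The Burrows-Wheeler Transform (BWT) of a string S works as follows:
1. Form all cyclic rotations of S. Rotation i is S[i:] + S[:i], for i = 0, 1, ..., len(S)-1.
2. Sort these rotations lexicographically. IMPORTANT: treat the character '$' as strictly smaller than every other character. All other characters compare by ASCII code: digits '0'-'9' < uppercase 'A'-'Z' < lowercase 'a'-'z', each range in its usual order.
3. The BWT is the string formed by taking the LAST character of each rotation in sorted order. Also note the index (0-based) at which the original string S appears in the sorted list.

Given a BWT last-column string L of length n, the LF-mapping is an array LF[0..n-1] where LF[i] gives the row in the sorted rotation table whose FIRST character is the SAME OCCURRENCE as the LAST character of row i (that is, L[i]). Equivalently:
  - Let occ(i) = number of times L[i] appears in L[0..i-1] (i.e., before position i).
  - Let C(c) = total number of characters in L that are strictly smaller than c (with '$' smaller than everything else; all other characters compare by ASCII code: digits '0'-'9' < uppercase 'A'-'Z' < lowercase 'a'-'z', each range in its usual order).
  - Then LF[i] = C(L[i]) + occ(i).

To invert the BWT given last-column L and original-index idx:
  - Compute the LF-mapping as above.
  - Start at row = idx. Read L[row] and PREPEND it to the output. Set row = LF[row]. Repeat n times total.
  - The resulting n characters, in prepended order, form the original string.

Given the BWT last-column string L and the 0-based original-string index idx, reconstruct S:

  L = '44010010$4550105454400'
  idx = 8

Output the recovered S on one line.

LF mapping: 12 13 1 9 2 3 10 4 0 14 18 19 5 11 6 20 15 21 16 17 7 8
Walk LF starting at row 8, prepending L[row]:
  step 1: row=8, L[8]='$', prepend. Next row=LF[8]=0
  step 2: row=0, L[0]='4', prepend. Next row=LF[0]=12
  step 3: row=12, L[12]='0', prepend. Next row=LF[12]=5
  step 4: row=5, L[5]='0', prepend. Next row=LF[5]=3
  step 5: row=3, L[3]='1', prepend. Next row=LF[3]=9
  step 6: row=9, L[9]='4', prepend. Next row=LF[9]=14
  step 7: row=14, L[14]='0', prepend. Next row=LF[14]=6
  step 8: row=6, L[6]='1', prepend. Next row=LF[6]=10
  step 9: row=10, L[10]='5', prepend. Next row=LF[10]=18
  step 10: row=18, L[18]='4', prepend. Next row=LF[18]=16
  step 11: row=16, L[16]='4', prepend. Next row=LF[16]=15
  step 12: row=15, L[15]='5', prepend. Next row=LF[15]=20
  step 13: row=20, L[20]='0', prepend. Next row=LF[20]=7
  step 14: row=7, L[7]='0', prepend. Next row=LF[7]=4
  step 15: row=4, L[4]='0', prepend. Next row=LF[4]=2
  step 16: row=2, L[2]='0', prepend. Next row=LF[2]=1
  step 17: row=1, L[1]='4', prepend. Next row=LF[1]=13
  step 18: row=13, L[13]='1', prepend. Next row=LF[13]=11
  step 19: row=11, L[11]='5', prepend. Next row=LF[11]=19
  step 20: row=19, L[19]='4', prepend. Next row=LF[19]=17
  step 21: row=17, L[17]='5', prepend. Next row=LF[17]=21
  step 22: row=21, L[21]='0', prepend. Next row=LF[21]=8
Reversed output: 054514000054451041004$

Answer: 054514000054451041004$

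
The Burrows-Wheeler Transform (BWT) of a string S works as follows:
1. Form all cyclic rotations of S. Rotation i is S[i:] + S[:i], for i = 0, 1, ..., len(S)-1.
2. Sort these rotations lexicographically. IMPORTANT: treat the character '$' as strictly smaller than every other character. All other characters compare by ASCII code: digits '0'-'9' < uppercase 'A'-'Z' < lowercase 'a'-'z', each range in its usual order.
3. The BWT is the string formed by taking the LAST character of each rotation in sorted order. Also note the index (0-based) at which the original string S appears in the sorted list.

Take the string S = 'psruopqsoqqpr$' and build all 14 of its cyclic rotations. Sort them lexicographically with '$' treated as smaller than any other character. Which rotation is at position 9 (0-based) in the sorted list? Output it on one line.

All 14 rotations (rotation i = S[i:]+S[:i]):
  rot[0] = psruopqsoqqpr$
  rot[1] = sruopqsoqqpr$p
  rot[2] = ruopqsoqqpr$ps
  rot[3] = uopqsoqqpr$psr
  rot[4] = opqsoqqpr$psru
  rot[5] = pqsoqqpr$psruo
  rot[6] = qsoqqpr$psruop
  rot[7] = soqqpr$psruopq
  rot[8] = oqqpr$psruopqs
  rot[9] = qqpr$psruopqso
  rot[10] = qpr$psruopqsoq
  rot[11] = pr$psruopqsoqq
  rot[12] = r$psruopqsoqqp
  rot[13] = $psruopqsoqqpr
Sorted (with $ < everything):
  sorted[0] = $psruopqsoqqpr
  sorted[1] = opqsoqqpr$psru
  sorted[2] = oqqpr$psruopqs
  sorted[3] = pqsoqqpr$psruo
  sorted[4] = pr$psruopqsoqq
  sorted[5] = psruopqsoqqpr$
  sorted[6] = qpr$psruopqsoq
  sorted[7] = qqpr$psruopqso
  sorted[8] = qsoqqpr$psruop
  sorted[9] = r$psruopqsoqqp
  sorted[10] = ruopqsoqqpr$ps
  sorted[11] = soqqpr$psruopq
  sorted[12] = sruopqsoqqpr$p
  sorted[13] = uopqsoqqpr$psr
sorted[9] = r$psruopqsoqqp

Answer: r$psruopqsoqqp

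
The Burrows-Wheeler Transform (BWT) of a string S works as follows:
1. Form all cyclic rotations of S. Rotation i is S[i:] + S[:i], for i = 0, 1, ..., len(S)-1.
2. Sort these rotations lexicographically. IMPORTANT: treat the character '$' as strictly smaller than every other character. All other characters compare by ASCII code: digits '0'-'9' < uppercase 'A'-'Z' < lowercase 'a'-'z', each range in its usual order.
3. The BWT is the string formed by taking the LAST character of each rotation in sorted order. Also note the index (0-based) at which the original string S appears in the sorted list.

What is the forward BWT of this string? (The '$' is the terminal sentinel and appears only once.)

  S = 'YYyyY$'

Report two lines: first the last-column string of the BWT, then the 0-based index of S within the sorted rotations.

All 6 rotations (rotation i = S[i:]+S[:i]):
  rot[0] = YYyyY$
  rot[1] = YyyY$Y
  rot[2] = yyY$YY
  rot[3] = yY$YYy
  rot[4] = Y$YYyy
  rot[5] = $YYyyY
Sorted (with $ < everything):
  sorted[0] = $YYyyY  (last char: 'Y')
  sorted[1] = Y$YYyy  (last char: 'y')
  sorted[2] = YYyyY$  (last char: '$')
  sorted[3] = YyyY$Y  (last char: 'Y')
  sorted[4] = yY$YYy  (last char: 'y')
  sorted[5] = yyY$YY  (last char: 'Y')
Last column: Yy$YyY
Original string S is at sorted index 2

Answer: Yy$YyY
2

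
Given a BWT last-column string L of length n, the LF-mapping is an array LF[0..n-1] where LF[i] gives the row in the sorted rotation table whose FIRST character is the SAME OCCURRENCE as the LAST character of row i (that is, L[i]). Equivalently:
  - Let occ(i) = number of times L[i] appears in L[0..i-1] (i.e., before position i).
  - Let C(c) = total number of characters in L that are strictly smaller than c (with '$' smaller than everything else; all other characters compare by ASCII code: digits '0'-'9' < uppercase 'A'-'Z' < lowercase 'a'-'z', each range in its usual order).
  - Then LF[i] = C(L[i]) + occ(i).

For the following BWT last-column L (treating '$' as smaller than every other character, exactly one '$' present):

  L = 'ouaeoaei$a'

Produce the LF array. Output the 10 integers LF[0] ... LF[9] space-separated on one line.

Answer: 7 9 1 4 8 2 5 6 0 3

Derivation:
Char counts: '$':1, 'a':3, 'e':2, 'i':1, 'o':2, 'u':1
C (first-col start): C('$')=0, C('a')=1, C('e')=4, C('i')=6, C('o')=7, C('u')=9
L[0]='o': occ=0, LF[0]=C('o')+0=7+0=7
L[1]='u': occ=0, LF[1]=C('u')+0=9+0=9
L[2]='a': occ=0, LF[2]=C('a')+0=1+0=1
L[3]='e': occ=0, LF[3]=C('e')+0=4+0=4
L[4]='o': occ=1, LF[4]=C('o')+1=7+1=8
L[5]='a': occ=1, LF[5]=C('a')+1=1+1=2
L[6]='e': occ=1, LF[6]=C('e')+1=4+1=5
L[7]='i': occ=0, LF[7]=C('i')+0=6+0=6
L[8]='$': occ=0, LF[8]=C('$')+0=0+0=0
L[9]='a': occ=2, LF[9]=C('a')+2=1+2=3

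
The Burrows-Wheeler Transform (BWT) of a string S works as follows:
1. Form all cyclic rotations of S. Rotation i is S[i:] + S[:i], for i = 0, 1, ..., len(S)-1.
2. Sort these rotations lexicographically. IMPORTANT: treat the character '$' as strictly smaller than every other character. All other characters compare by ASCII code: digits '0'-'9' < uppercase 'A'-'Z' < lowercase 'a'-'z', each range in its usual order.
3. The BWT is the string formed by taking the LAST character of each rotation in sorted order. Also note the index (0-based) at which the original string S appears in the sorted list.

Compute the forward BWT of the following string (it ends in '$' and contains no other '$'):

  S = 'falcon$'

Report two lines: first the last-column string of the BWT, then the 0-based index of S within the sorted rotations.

Answer: nfl$aoc
3

Derivation:
All 7 rotations (rotation i = S[i:]+S[:i]):
  rot[0] = falcon$
  rot[1] = alcon$f
  rot[2] = lcon$fa
  rot[3] = con$fal
  rot[4] = on$falc
  rot[5] = n$falco
  rot[6] = $falcon
Sorted (with $ < everything):
  sorted[0] = $falcon  (last char: 'n')
  sorted[1] = alcon$f  (last char: 'f')
  sorted[2] = con$fal  (last char: 'l')
  sorted[3] = falcon$  (last char: '$')
  sorted[4] = lcon$fa  (last char: 'a')
  sorted[5] = n$falco  (last char: 'o')
  sorted[6] = on$falc  (last char: 'c')
Last column: nfl$aoc
Original string S is at sorted index 3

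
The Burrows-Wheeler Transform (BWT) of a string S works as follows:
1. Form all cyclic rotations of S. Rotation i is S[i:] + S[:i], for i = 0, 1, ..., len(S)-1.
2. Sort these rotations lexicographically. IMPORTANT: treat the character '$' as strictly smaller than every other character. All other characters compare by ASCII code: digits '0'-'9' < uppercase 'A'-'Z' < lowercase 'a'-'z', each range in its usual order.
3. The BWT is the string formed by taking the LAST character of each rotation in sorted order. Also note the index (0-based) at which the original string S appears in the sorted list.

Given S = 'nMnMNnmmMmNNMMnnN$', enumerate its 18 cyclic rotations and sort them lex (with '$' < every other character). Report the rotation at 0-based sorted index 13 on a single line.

Answer: nMNnmmMmNNMMnnN$nM

Derivation:
All 18 rotations (rotation i = S[i:]+S[:i]):
  rot[0] = nMnMNnmmMmNNMMnnN$
  rot[1] = MnMNnmmMmNNMMnnN$n
  rot[2] = nMNnmmMmNNMMnnN$nM
  rot[3] = MNnmmMmNNMMnnN$nMn
  rot[4] = NnmmMmNNMMnnN$nMnM
  rot[5] = nmmMmNNMMnnN$nMnMN
  rot[6] = mmMmNNMMnnN$nMnMNn
  rot[7] = mMmNNMMnnN$nMnMNnm
  rot[8] = MmNNMMnnN$nMnMNnmm
  rot[9] = mNNMMnnN$nMnMNnmmM
  rot[10] = NNMMnnN$nMnMNnmmMm
  rot[11] = NMMnnN$nMnMNnmmMmN
  rot[12] = MMnnN$nMnMNnmmMmNN
  rot[13] = MnnN$nMnMNnmmMmNNM
  rot[14] = nnN$nMnMNnmmMmNNMM
  rot[15] = nN$nMnMNnmmMmNNMMn
  rot[16] = N$nMnMNnmmMmNNMMnn
  rot[17] = $nMnMNnmmMmNNMMnnN
Sorted (with $ < everything):
  sorted[0] = $nMnMNnmmMmNNMMnnN
  sorted[1] = MMnnN$nMnMNnmmMmNN
  sorted[2] = MNnmmMmNNMMnnN$nMn
  sorted[3] = MmNNMMnnN$nMnMNnmm
  sorted[4] = MnMNnmmMmNNMMnnN$n
  sorted[5] = MnnN$nMnMNnmmMmNNM
  sorted[6] = N$nMnMNnmmMmNNMMnn
  sorted[7] = NMMnnN$nMnMNnmmMmN
  sorted[8] = NNMMnnN$nMnMNnmmMm
  sorted[9] = NnmmMmNNMMnnN$nMnM
  sorted[10] = mMmNNMMnnN$nMnMNnm
  sorted[11] = mNNMMnnN$nMnMNnmmM
  sorted[12] = mmMmNNMMnnN$nMnMNn
  sorted[13] = nMNnmmMmNNMMnnN$nM
  sorted[14] = nMnMNnmmMmNNMMnnN$
  sorted[15] = nN$nMnMNnmmMmNNMMn
  sorted[16] = nmmMmNNMMnnN$nMnMN
  sorted[17] = nnN$nMnMNnmmMmNNMM
sorted[13] = nMNnmmMmNNMMnnN$nM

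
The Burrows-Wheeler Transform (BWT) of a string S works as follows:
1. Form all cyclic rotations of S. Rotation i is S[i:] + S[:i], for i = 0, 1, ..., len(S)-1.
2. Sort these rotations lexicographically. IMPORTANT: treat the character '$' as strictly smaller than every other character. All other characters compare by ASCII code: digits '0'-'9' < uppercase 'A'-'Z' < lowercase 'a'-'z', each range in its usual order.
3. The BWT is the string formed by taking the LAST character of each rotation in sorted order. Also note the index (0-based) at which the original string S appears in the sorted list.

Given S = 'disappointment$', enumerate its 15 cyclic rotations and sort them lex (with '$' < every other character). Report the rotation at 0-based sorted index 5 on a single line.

All 15 rotations (rotation i = S[i:]+S[:i]):
  rot[0] = disappointment$
  rot[1] = isappointment$d
  rot[2] = sappointment$di
  rot[3] = appointment$dis
  rot[4] = ppointment$disa
  rot[5] = pointment$disap
  rot[6] = ointment$disapp
  rot[7] = intment$disappo
  rot[8] = ntment$disappoi
  rot[9] = tment$disappoin
  rot[10] = ment$disappoint
  rot[11] = ent$disappointm
  rot[12] = nt$disappointme
  rot[13] = t$disappointmen
  rot[14] = $disappointment
Sorted (with $ < everything):
  sorted[0] = $disappointment
  sorted[1] = appointment$dis
  sorted[2] = disappointment$
  sorted[3] = ent$disappointm
  sorted[4] = intment$disappo
  sorted[5] = isappointment$d
  sorted[6] = ment$disappoint
  sorted[7] = nt$disappointme
  sorted[8] = ntment$disappoi
  sorted[9] = ointment$disapp
  sorted[10] = pointment$disap
  sorted[11] = ppointment$disa
  sorted[12] = sappointment$di
  sorted[13] = t$disappointmen
  sorted[14] = tment$disappoin
sorted[5] = isappointment$d

Answer: isappointment$d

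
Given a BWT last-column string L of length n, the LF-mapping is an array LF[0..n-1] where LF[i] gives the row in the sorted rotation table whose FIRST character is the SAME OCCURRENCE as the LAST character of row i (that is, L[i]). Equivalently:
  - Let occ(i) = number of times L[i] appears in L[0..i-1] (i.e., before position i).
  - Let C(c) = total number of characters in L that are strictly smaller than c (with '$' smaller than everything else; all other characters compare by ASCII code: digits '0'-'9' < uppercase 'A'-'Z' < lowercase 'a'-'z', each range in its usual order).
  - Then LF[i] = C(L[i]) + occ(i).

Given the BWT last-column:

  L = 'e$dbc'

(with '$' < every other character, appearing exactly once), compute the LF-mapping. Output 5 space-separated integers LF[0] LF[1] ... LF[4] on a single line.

Answer: 4 0 3 1 2

Derivation:
Char counts: '$':1, 'b':1, 'c':1, 'd':1, 'e':1
C (first-col start): C('$')=0, C('b')=1, C('c')=2, C('d')=3, C('e')=4
L[0]='e': occ=0, LF[0]=C('e')+0=4+0=4
L[1]='$': occ=0, LF[1]=C('$')+0=0+0=0
L[2]='d': occ=0, LF[2]=C('d')+0=3+0=3
L[3]='b': occ=0, LF[3]=C('b')+0=1+0=1
L[4]='c': occ=0, LF[4]=C('c')+0=2+0=2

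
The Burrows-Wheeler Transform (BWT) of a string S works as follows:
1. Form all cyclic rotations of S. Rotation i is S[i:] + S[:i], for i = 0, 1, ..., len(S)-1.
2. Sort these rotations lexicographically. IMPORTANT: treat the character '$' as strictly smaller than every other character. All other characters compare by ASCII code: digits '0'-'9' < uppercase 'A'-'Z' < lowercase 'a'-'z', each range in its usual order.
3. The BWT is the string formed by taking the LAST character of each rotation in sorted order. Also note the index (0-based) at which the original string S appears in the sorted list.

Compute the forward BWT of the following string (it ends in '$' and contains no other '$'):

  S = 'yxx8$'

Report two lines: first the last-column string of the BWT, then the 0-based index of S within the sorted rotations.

All 5 rotations (rotation i = S[i:]+S[:i]):
  rot[0] = yxx8$
  rot[1] = xx8$y
  rot[2] = x8$yx
  rot[3] = 8$yxx
  rot[4] = $yxx8
Sorted (with $ < everything):
  sorted[0] = $yxx8  (last char: '8')
  sorted[1] = 8$yxx  (last char: 'x')
  sorted[2] = x8$yx  (last char: 'x')
  sorted[3] = xx8$y  (last char: 'y')
  sorted[4] = yxx8$  (last char: '$')
Last column: 8xxy$
Original string S is at sorted index 4

Answer: 8xxy$
4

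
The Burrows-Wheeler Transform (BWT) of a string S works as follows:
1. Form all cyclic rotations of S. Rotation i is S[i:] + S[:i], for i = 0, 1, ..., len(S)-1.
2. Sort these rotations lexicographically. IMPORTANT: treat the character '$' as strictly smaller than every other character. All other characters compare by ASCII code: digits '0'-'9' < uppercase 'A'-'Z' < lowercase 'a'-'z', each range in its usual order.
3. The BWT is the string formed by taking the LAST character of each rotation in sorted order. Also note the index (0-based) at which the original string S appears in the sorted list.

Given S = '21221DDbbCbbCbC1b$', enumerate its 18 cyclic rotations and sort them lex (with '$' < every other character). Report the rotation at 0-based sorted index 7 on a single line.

Answer: C1b$21221DDbbCbbCb

Derivation:
All 18 rotations (rotation i = S[i:]+S[:i]):
  rot[0] = 21221DDbbCbbCbC1b$
  rot[1] = 1221DDbbCbbCbC1b$2
  rot[2] = 221DDbbCbbCbC1b$21
  rot[3] = 21DDbbCbbCbC1b$212
  rot[4] = 1DDbbCbbCbC1b$2122
  rot[5] = DDbbCbbCbC1b$21221
  rot[6] = DbbCbbCbC1b$21221D
  rot[7] = bbCbbCbC1b$21221DD
  rot[8] = bCbbCbC1b$21221DDb
  rot[9] = CbbCbC1b$21221DDbb
  rot[10] = bbCbC1b$21221DDbbC
  rot[11] = bCbC1b$21221DDbbCb
  rot[12] = CbC1b$21221DDbbCbb
  rot[13] = bC1b$21221DDbbCbbC
  rot[14] = C1b$21221DDbbCbbCb
  rot[15] = 1b$21221DDbbCbbCbC
  rot[16] = b$21221DDbbCbbCbC1
  rot[17] = $21221DDbbCbbCbC1b
Sorted (with $ < everything):
  sorted[0] = $21221DDbbCbbCbC1b
  sorted[1] = 1221DDbbCbbCbC1b$2
  sorted[2] = 1DDbbCbbCbC1b$2122
  sorted[3] = 1b$21221DDbbCbbCbC
  sorted[4] = 21221DDbbCbbCbC1b$
  sorted[5] = 21DDbbCbbCbC1b$212
  sorted[6] = 221DDbbCbbCbC1b$21
  sorted[7] = C1b$21221DDbbCbbCb
  sorted[8] = CbC1b$21221DDbbCbb
  sorted[9] = CbbCbC1b$21221DDbb
  sorted[10] = DDbbCbbCbC1b$21221
  sorted[11] = DbbCbbCbC1b$21221D
  sorted[12] = b$21221DDbbCbbCbC1
  sorted[13] = bC1b$21221DDbbCbbC
  sorted[14] = bCbC1b$21221DDbbCb
  sorted[15] = bCbbCbC1b$21221DDb
  sorted[16] = bbCbC1b$21221DDbbC
  sorted[17] = bbCbbCbC1b$21221DD
sorted[7] = C1b$21221DDbbCbbCb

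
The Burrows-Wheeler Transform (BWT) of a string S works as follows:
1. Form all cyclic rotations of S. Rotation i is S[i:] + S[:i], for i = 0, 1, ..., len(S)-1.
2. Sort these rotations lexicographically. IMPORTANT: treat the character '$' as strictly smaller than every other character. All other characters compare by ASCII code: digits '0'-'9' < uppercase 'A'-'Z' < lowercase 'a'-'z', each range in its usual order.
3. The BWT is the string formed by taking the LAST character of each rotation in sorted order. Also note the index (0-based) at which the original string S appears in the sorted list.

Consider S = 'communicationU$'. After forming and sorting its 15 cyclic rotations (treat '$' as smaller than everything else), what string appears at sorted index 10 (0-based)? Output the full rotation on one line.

All 15 rotations (rotation i = S[i:]+S[:i]):
  rot[0] = communicationU$
  rot[1] = ommunicationU$c
  rot[2] = mmunicationU$co
  rot[3] = municationU$com
  rot[4] = unicationU$comm
  rot[5] = nicationU$commu
  rot[6] = icationU$commun
  rot[7] = cationU$communi
  rot[8] = ationU$communic
  rot[9] = tionU$communica
  rot[10] = ionU$communicat
  rot[11] = onU$communicati
  rot[12] = nU$communicatio
  rot[13] = U$communication
  rot[14] = $communicationU
Sorted (with $ < everything):
  sorted[0] = $communicationU
  sorted[1] = U$communication
  sorted[2] = ationU$communic
  sorted[3] = cationU$communi
  sorted[4] = communicationU$
  sorted[5] = icationU$commun
  sorted[6] = ionU$communicat
  sorted[7] = mmunicationU$co
  sorted[8] = municationU$com
  sorted[9] = nU$communicatio
  sorted[10] = nicationU$commu
  sorted[11] = ommunicationU$c
  sorted[12] = onU$communicati
  sorted[13] = tionU$communica
  sorted[14] = unicationU$comm
sorted[10] = nicationU$commu

Answer: nicationU$commu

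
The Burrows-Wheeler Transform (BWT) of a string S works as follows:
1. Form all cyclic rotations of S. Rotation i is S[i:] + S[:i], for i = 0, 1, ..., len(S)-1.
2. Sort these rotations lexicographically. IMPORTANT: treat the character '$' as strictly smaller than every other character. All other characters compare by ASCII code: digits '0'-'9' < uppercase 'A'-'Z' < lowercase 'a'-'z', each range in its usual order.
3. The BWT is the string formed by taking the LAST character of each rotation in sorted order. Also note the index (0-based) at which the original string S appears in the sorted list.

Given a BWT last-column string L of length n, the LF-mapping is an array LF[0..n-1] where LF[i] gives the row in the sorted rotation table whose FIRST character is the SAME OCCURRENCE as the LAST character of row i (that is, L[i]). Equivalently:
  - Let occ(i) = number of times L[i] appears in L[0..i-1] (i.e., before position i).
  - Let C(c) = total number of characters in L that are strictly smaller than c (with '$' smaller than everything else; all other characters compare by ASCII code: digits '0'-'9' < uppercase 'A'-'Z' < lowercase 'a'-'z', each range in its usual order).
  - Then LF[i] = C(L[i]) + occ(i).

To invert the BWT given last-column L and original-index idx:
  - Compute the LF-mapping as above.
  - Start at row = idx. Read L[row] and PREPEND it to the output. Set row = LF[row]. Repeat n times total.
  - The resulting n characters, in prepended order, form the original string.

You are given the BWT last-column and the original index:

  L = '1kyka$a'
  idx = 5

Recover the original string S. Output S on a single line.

LF mapping: 1 4 6 5 2 0 3
Walk LF starting at row 5, prepending L[row]:
  step 1: row=5, L[5]='$', prepend. Next row=LF[5]=0
  step 2: row=0, L[0]='1', prepend. Next row=LF[0]=1
  step 3: row=1, L[1]='k', prepend. Next row=LF[1]=4
  step 4: row=4, L[4]='a', prepend. Next row=LF[4]=2
  step 5: row=2, L[2]='y', prepend. Next row=LF[2]=6
  step 6: row=6, L[6]='a', prepend. Next row=LF[6]=3
  step 7: row=3, L[3]='k', prepend. Next row=LF[3]=5
Reversed output: kayak1$

Answer: kayak1$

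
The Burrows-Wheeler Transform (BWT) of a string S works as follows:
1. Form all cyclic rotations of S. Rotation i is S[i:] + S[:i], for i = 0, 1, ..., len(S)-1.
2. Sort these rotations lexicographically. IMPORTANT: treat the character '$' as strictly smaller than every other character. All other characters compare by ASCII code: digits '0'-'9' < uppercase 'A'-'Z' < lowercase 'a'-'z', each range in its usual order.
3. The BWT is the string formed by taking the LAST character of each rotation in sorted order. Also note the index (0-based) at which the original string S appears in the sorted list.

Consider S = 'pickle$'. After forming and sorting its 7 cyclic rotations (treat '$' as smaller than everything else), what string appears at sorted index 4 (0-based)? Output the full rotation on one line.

Answer: kle$pic

Derivation:
All 7 rotations (rotation i = S[i:]+S[:i]):
  rot[0] = pickle$
  rot[1] = ickle$p
  rot[2] = ckle$pi
  rot[3] = kle$pic
  rot[4] = le$pick
  rot[5] = e$pickl
  rot[6] = $pickle
Sorted (with $ < everything):
  sorted[0] = $pickle
  sorted[1] = ckle$pi
  sorted[2] = e$pickl
  sorted[3] = ickle$p
  sorted[4] = kle$pic
  sorted[5] = le$pick
  sorted[6] = pickle$
sorted[4] = kle$pic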